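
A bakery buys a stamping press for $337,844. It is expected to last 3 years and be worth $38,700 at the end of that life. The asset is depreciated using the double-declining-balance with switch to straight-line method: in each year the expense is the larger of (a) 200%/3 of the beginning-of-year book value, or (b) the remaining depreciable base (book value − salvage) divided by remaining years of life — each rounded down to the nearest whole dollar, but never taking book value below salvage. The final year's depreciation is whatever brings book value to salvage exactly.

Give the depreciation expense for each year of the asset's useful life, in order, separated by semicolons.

$225,229; $73,915; $0

Depreciable base = $337,844 − $38,700 = $299,144.
Year 1: DB = ⌊$337,844 × 200%/3⌋ = $225,229; SL = ⌊$299,144/3⌋ = $99,714 → take DB $225,229. Book value $112,615.
Year 2: DB = ⌊$112,615 × 200%/3⌋ = $75,076; SL = ⌊$73,915/2⌋ = $36,957 → take DB $75,076, capped at $73,915. Book value $38,700.
Year 3 (final): $38,700 − $38,700 = $0. Book value $38,700.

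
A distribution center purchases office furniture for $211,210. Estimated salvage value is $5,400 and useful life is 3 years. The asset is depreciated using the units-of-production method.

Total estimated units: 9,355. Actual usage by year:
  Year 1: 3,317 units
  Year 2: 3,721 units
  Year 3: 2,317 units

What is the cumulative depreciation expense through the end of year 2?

Depreciable base = $211,210 − $5,400 = $205,810.
Rate = $205,810 / 9,355 units = $22 per unit.
Year 1: 3,317 × $22 = $72,974. Book value $138,236.
Year 2: 3,721 × $22 = $81,862. Book value $56,374.
Accumulated through year 2 = $211,210 − $56,374 = $154,836.

$154,836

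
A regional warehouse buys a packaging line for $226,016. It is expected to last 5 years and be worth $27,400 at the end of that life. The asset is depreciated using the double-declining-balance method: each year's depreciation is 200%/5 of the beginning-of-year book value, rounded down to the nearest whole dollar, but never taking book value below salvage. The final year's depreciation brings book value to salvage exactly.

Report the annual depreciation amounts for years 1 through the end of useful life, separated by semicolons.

Depreciable base = $226,016 − $27,400 = $198,616.
Year 1: ⌊$226,016 × 200%/5⌋ = $90,406. Book value $135,610.
Year 2: ⌊$135,610 × 200%/5⌋ = $54,244. Book value $81,366.
Year 3: ⌊$81,366 × 200%/5⌋ = $32,546. Book value $48,820.
Year 4: ⌊$48,820 × 200%/5⌋ = $19,528. Book value $29,292.
Year 5 (final): $29,292 − $27,400 = $1,892. Book value $27,400.

$90,406; $54,244; $32,546; $19,528; $1,892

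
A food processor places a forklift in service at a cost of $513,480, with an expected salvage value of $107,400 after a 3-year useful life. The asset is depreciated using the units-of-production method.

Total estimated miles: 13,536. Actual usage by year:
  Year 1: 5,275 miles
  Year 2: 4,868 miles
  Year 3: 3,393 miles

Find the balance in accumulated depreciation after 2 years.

$304,290

Depreciable base = $513,480 − $107,400 = $406,080.
Rate = $406,080 / 13,536 miles = $30 per mile.
Year 1: 5,275 × $30 = $158,250. Book value $355,230.
Year 2: 4,868 × $30 = $146,040. Book value $209,190.
Accumulated through year 2 = $513,480 − $209,190 = $304,290.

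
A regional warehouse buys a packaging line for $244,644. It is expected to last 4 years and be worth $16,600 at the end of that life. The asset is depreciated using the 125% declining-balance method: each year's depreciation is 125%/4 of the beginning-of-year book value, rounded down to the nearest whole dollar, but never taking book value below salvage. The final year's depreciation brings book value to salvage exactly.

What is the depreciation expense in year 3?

Depreciable base = $244,644 − $16,600 = $228,044.
Year 1: ⌊$244,644 × 125%/4⌋ = $76,451. Book value $168,193.
Year 2: ⌊$168,193 × 125%/4⌋ = $52,560. Book value $115,633.
Year 3: ⌊$115,633 × 125%/4⌋ = $36,135. Book value $79,498.

$36,135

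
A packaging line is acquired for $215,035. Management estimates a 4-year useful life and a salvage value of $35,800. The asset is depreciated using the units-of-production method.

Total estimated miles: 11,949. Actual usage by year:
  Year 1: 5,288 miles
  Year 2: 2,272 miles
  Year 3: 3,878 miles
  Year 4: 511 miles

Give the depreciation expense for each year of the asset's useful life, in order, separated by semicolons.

Depreciable base = $215,035 − $35,800 = $179,235.
Rate = $179,235 / 11,949 miles = $15 per mile.
Year 1: 5,288 × $15 = $79,320. Book value $135,715.
Year 2: 2,272 × $15 = $34,080. Book value $101,635.
Year 3: 3,878 × $15 = $58,170. Book value $43,465.
Year 4: 511 × $15 = $7,665. Book value $35,800.

$79,320; $34,080; $58,170; $7,665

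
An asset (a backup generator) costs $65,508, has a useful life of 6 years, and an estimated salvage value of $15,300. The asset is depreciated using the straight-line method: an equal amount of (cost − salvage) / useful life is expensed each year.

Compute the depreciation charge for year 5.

Depreciable base = $65,508 − $15,300 = $50,208.
Annual expense = $50,208 / 6 = $8,368.

$8,368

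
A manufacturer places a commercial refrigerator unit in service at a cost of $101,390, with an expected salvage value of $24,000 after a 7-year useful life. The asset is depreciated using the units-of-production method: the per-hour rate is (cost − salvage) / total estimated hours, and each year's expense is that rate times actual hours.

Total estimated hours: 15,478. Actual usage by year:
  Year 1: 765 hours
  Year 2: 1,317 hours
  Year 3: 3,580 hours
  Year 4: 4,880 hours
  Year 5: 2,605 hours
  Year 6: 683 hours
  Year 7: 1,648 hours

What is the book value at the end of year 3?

$73,080

Depreciable base = $101,390 − $24,000 = $77,390.
Rate = $77,390 / 15,478 hours = $5 per hour.
Year 1: 765 × $5 = $3,825. Book value $97,565.
Year 2: 1,317 × $5 = $6,585. Book value $90,980.
Year 3: 3,580 × $5 = $17,900. Book value $73,080.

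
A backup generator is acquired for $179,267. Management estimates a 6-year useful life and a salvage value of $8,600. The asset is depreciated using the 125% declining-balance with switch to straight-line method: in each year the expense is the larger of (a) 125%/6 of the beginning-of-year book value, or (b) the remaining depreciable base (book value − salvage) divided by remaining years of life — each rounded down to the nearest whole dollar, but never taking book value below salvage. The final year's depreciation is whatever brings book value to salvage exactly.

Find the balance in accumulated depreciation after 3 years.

$92,851

Depreciable base = $179,267 − $8,600 = $170,667.
Year 1: DB = ⌊$179,267 × 125%/6⌋ = $37,347; SL = ⌊$170,667/6⌋ = $28,444 → take DB $37,347. Book value $141,920.
Year 2: DB = ⌊$141,920 × 125%/6⌋ = $29,566; SL = ⌊$133,320/5⌋ = $26,664 → take DB $29,566. Book value $112,354.
Year 3: DB = ⌊$112,354 × 125%/6⌋ = $23,407; SL = ⌊$103,754/4⌋ = $25,938 → take SL $25,938. Book value $86,416.
Accumulated through year 3 = $179,267 − $86,416 = $92,851.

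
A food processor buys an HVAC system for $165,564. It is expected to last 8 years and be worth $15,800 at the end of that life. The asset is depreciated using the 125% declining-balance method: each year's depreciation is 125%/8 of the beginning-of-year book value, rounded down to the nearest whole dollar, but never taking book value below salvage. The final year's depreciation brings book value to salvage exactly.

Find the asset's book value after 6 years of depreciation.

$59,740

Depreciable base = $165,564 − $15,800 = $149,764.
Year 1: ⌊$165,564 × 125%/8⌋ = $25,869. Book value $139,695.
Year 2: ⌊$139,695 × 125%/8⌋ = $21,827. Book value $117,868.
Year 3: ⌊$117,868 × 125%/8⌋ = $18,416. Book value $99,452.
Year 4: ⌊$99,452 × 125%/8⌋ = $15,539. Book value $83,913.
Year 5: ⌊$83,913 × 125%/8⌋ = $13,111. Book value $70,802.
Year 6: ⌊$70,802 × 125%/8⌋ = $11,062. Book value $59,740.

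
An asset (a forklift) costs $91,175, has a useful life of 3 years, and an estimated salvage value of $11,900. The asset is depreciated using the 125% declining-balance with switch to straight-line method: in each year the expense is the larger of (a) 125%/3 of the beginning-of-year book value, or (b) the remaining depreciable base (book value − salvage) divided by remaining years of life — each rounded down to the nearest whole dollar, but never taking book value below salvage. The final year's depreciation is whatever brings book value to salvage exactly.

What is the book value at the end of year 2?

$31,026

Depreciable base = $91,175 − $11,900 = $79,275.
Year 1: DB = ⌊$91,175 × 125%/3⌋ = $37,989; SL = ⌊$79,275/3⌋ = $26,425 → take DB $37,989. Book value $53,186.
Year 2: DB = ⌊$53,186 × 125%/3⌋ = $22,160; SL = ⌊$41,286/2⌋ = $20,643 → take DB $22,160. Book value $31,026.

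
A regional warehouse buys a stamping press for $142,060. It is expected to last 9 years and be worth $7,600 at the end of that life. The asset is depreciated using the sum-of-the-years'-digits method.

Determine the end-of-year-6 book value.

$25,528

Depreciable base = $142,060 − $7,600 = $134,460.
Sum of the years' digits = 9+8+7+6+5+4+3+2+1 = 45.
Year 1: $134,460 × 9/45 = $26,892. Book value $115,168.
Year 2: $134,460 × 8/45 = $23,904. Book value $91,264.
Year 3: $134,460 × 7/45 = $20,916. Book value $70,348.
Year 4: $134,460 × 6/45 = $17,928. Book value $52,420.
Year 5: $134,460 × 5/45 = $14,940. Book value $37,480.
Year 6: $134,460 × 4/45 = $11,952. Book value $25,528.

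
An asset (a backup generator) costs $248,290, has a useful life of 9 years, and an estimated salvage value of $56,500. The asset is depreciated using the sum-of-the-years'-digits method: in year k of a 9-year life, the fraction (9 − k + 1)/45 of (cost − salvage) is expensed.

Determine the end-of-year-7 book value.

Depreciable base = $248,290 − $56,500 = $191,790.
Sum of the years' digits = 9+8+7+6+5+4+3+2+1 = 45.
Year 1: $191,790 × 9/45 = $38,358. Book value $209,932.
Year 2: $191,790 × 8/45 = $34,096. Book value $175,836.
Year 3: $191,790 × 7/45 = $29,834. Book value $146,002.
Year 4: $191,790 × 6/45 = $25,572. Book value $120,430.
Year 5: $191,790 × 5/45 = $21,310. Book value $99,120.
Year 6: $191,790 × 4/45 = $17,048. Book value $82,072.
Year 7: $191,790 × 3/45 = $12,786. Book value $69,286.

$69,286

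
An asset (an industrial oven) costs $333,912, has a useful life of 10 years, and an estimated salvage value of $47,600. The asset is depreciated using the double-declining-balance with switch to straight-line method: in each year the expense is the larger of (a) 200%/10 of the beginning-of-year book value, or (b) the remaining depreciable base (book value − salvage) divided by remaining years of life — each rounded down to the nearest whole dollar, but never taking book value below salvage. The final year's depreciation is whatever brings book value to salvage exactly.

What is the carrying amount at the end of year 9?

Depreciable base = $333,912 − $47,600 = $286,312.
Year 1: DB = ⌊$333,912 × 200%/10⌋ = $66,782; SL = ⌊$286,312/10⌋ = $28,631 → take DB $66,782. Book value $267,130.
Year 2: DB = ⌊$267,130 × 200%/10⌋ = $53,426; SL = ⌊$219,530/9⌋ = $24,392 → take DB $53,426. Book value $213,704.
Year 3: DB = ⌊$213,704 × 200%/10⌋ = $42,740; SL = ⌊$166,104/8⌋ = $20,763 → take DB $42,740. Book value $170,964.
Year 4: DB = ⌊$170,964 × 200%/10⌋ = $34,192; SL = ⌊$123,364/7⌋ = $17,623 → take DB $34,192. Book value $136,772.
Year 5: DB = ⌊$136,772 × 200%/10⌋ = $27,354; SL = ⌊$89,172/6⌋ = $14,862 → take DB $27,354. Book value $109,418.
Year 6: DB = ⌊$109,418 × 200%/10⌋ = $21,883; SL = ⌊$61,818/5⌋ = $12,363 → take DB $21,883. Book value $87,535.
Year 7: DB = ⌊$87,535 × 200%/10⌋ = $17,507; SL = ⌊$39,935/4⌋ = $9,983 → take DB $17,507. Book value $70,028.
Year 8: DB = ⌊$70,028 × 200%/10⌋ = $14,005; SL = ⌊$22,428/3⌋ = $7,476 → take DB $14,005. Book value $56,023.
Year 9: DB = ⌊$56,023 × 200%/10⌋ = $11,204; SL = ⌊$8,423/2⌋ = $4,211 → take DB $11,204, capped at $8,423. Book value $47,600.

$47,600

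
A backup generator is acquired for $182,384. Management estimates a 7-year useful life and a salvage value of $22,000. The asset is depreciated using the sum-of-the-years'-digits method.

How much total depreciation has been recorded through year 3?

Depreciable base = $182,384 − $22,000 = $160,384.
Sum of the years' digits = 7+6+5+4+3+2+1 = 28.
Year 1: $160,384 × 7/28 = $40,096. Book value $142,288.
Year 2: $160,384 × 6/28 = $34,368. Book value $107,920.
Year 3: $160,384 × 5/28 = $28,640. Book value $79,280.
Accumulated through year 3 = $182,384 − $79,280 = $103,104.

$103,104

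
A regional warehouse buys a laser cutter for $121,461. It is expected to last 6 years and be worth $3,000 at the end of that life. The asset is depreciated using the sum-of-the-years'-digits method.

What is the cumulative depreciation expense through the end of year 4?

$101,538

Depreciable base = $121,461 − $3,000 = $118,461.
Sum of the years' digits = 6+5+4+3+2+1 = 21.
Year 1: $118,461 × 6/21 = $33,846. Book value $87,615.
Year 2: $118,461 × 5/21 = $28,205. Book value $59,410.
Year 3: $118,461 × 4/21 = $22,564. Book value $36,846.
Year 4: $118,461 × 3/21 = $16,923. Book value $19,923.
Accumulated through year 4 = $121,461 − $19,923 = $101,538.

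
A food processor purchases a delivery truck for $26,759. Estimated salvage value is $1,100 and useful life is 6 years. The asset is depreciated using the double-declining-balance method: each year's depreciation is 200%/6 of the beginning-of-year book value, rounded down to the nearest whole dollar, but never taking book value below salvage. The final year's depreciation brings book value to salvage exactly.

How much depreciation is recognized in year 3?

Depreciable base = $26,759 − $1,100 = $25,659.
Year 1: ⌊$26,759 × 200%/6⌋ = $8,919. Book value $17,840.
Year 2: ⌊$17,840 × 200%/6⌋ = $5,946. Book value $11,894.
Year 3: ⌊$11,894 × 200%/6⌋ = $3,964. Book value $7,930.

$3,964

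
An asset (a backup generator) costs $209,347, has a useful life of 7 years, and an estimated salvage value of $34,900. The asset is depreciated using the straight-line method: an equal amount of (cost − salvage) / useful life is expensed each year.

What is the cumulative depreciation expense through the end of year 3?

$74,763

Depreciable base = $209,347 − $34,900 = $174,447.
Annual expense = $174,447 / 7 = $24,921.
End of year 1: book value $184,426.
End of year 2: book value $159,505.
End of year 3: book value $134,584.
Accumulated through year 3 = $209,347 − $134,584 = $74,763.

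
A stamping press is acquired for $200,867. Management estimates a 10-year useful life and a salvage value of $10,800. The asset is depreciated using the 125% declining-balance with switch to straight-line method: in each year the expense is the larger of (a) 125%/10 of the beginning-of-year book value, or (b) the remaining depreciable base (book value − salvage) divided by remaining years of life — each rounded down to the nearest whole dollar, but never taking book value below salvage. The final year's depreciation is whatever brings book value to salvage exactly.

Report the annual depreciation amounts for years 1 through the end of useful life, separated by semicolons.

$25,108; $21,969; $19,223; $17,681; $17,681; $17,681; $17,681; $17,681; $17,681; $17,681

Depreciable base = $200,867 − $10,800 = $190,067.
Year 1: DB = ⌊$200,867 × 125%/10⌋ = $25,108; SL = ⌊$190,067/10⌋ = $19,006 → take DB $25,108. Book value $175,759.
Year 2: DB = ⌊$175,759 × 125%/10⌋ = $21,969; SL = ⌊$164,959/9⌋ = $18,328 → take DB $21,969. Book value $153,790.
Year 3: DB = ⌊$153,790 × 125%/10⌋ = $19,223; SL = ⌊$142,990/8⌋ = $17,873 → take DB $19,223. Book value $134,567.
Year 4: DB = ⌊$134,567 × 125%/10⌋ = $16,820; SL = ⌊$123,767/7⌋ = $17,681 → take SL $17,681. Book value $116,886.
Year 5: DB = ⌊$116,886 × 125%/10⌋ = $14,610; SL = ⌊$106,086/6⌋ = $17,681 → take SL $17,681. Book value $99,205.
Year 6: DB = ⌊$99,205 × 125%/10⌋ = $12,400; SL = ⌊$88,405/5⌋ = $17,681 → take SL $17,681. Book value $81,524.
Year 7: DB = ⌊$81,524 × 125%/10⌋ = $10,190; SL = ⌊$70,724/4⌋ = $17,681 → take SL $17,681. Book value $63,843.
Year 8: DB = ⌊$63,843 × 125%/10⌋ = $7,980; SL = ⌊$53,043/3⌋ = $17,681 → take SL $17,681. Book value $46,162.
Year 9: DB = ⌊$46,162 × 125%/10⌋ = $5,770; SL = ⌊$35,362/2⌋ = $17,681 → take SL $17,681. Book value $28,481.
Year 10 (final): $28,481 − $10,800 = $17,681. Book value $10,800.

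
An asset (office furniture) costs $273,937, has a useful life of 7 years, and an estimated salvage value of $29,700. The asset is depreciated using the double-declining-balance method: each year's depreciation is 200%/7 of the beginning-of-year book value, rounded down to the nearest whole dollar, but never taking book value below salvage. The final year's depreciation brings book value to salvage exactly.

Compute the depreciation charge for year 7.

Depreciable base = $273,937 − $29,700 = $244,237.
Year 1: ⌊$273,937 × 200%/7⌋ = $78,267. Book value $195,670.
Year 2: ⌊$195,670 × 200%/7⌋ = $55,905. Book value $139,765.
Year 3: ⌊$139,765 × 200%/7⌋ = $39,932. Book value $99,833.
Year 4: ⌊$99,833 × 200%/7⌋ = $28,523. Book value $71,310.
Year 5: ⌊$71,310 × 200%/7⌋ = $20,374. Book value $50,936.
Year 6: ⌊$50,936 × 200%/7⌋ = $14,553. Book value $36,383.
Year 7 (final): $36,383 − $29,700 = $6,683. Book value $29,700.

$6,683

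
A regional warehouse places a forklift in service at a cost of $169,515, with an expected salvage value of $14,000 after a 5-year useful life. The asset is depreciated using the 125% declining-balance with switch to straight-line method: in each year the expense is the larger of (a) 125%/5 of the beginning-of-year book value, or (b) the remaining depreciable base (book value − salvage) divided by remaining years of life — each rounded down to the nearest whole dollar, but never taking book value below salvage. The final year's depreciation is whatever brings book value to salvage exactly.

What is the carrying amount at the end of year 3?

Depreciable base = $169,515 − $14,000 = $155,515.
Year 1: DB = ⌊$169,515 × 125%/5⌋ = $42,378; SL = ⌊$155,515/5⌋ = $31,103 → take DB $42,378. Book value $127,137.
Year 2: DB = ⌊$127,137 × 125%/5⌋ = $31,784; SL = ⌊$113,137/4⌋ = $28,284 → take DB $31,784. Book value $95,353.
Year 3: DB = ⌊$95,353 × 125%/5⌋ = $23,838; SL = ⌊$81,353/3⌋ = $27,117 → take SL $27,117. Book value $68,236.

$68,236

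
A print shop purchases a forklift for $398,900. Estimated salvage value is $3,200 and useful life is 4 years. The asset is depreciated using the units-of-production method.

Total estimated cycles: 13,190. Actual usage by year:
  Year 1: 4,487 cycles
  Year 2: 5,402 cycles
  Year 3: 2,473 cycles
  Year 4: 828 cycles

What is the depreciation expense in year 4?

$24,840

Depreciable base = $398,900 − $3,200 = $395,700.
Rate = $395,700 / 13,190 cycles = $30 per cycle.
Year 1: 4,487 × $30 = $134,610. Book value $264,290.
Year 2: 5,402 × $30 = $162,060. Book value $102,230.
Year 3: 2,473 × $30 = $74,190. Book value $28,040.
Year 4: 828 × $30 = $24,840. Book value $3,200.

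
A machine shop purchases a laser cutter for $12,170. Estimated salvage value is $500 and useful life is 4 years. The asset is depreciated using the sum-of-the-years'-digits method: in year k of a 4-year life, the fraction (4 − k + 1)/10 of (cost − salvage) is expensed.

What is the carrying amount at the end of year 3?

Depreciable base = $12,170 − $500 = $11,670.
Sum of the years' digits = 4+3+2+1 = 10.
Year 1: $11,670 × 4/10 = $4,668. Book value $7,502.
Year 2: $11,670 × 3/10 = $3,501. Book value $4,001.
Year 3: $11,670 × 2/10 = $2,334. Book value $1,667.

$1,667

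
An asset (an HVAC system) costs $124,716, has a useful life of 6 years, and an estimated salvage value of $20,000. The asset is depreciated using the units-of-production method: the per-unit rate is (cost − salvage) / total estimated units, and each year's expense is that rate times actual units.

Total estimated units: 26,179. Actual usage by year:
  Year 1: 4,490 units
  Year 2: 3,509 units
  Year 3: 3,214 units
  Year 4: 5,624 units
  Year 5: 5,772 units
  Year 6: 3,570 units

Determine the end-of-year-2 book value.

Depreciable base = $124,716 − $20,000 = $104,716.
Rate = $104,716 / 26,179 units = $4 per unit.
Year 1: 4,490 × $4 = $17,960. Book value $106,756.
Year 2: 3,509 × $4 = $14,036. Book value $92,720.

$92,720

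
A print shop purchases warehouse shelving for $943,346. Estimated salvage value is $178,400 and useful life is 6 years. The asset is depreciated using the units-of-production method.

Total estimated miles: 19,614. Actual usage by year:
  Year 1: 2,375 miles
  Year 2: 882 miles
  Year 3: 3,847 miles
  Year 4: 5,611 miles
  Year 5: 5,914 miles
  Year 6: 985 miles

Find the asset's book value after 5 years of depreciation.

$216,815

Depreciable base = $943,346 − $178,400 = $764,946.
Rate = $764,946 / 19,614 miles = $39 per mile.
Year 1: 2,375 × $39 = $92,625. Book value $850,721.
Year 2: 882 × $39 = $34,398. Book value $816,323.
Year 3: 3,847 × $39 = $150,033. Book value $666,290.
Year 4: 5,611 × $39 = $218,829. Book value $447,461.
Year 5: 5,914 × $39 = $230,646. Book value $216,815.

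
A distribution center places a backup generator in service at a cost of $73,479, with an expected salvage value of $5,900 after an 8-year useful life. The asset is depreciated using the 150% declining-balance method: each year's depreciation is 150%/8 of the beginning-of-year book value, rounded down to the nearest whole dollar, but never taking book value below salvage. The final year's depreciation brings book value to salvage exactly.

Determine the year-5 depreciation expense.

Depreciable base = $73,479 − $5,900 = $67,579.
Year 1: ⌊$73,479 × 150%/8⌋ = $13,777. Book value $59,702.
Year 2: ⌊$59,702 × 150%/8⌋ = $11,194. Book value $48,508.
Year 3: ⌊$48,508 × 150%/8⌋ = $9,095. Book value $39,413.
Year 4: ⌊$39,413 × 150%/8⌋ = $7,389. Book value $32,024.
Year 5: ⌊$32,024 × 150%/8⌋ = $6,004. Book value $26,020.

$6,004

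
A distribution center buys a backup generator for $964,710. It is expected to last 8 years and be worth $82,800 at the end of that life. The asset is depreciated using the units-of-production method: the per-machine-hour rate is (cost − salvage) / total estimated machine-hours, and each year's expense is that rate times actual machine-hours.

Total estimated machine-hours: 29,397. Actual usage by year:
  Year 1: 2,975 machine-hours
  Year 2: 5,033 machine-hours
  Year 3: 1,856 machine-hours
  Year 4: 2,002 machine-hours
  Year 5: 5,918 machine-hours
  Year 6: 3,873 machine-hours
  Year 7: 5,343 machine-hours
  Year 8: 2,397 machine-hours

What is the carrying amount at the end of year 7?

$154,710

Depreciable base = $964,710 − $82,800 = $881,910.
Rate = $881,910 / 29,397 machine-hours = $30 per machine-hour.
Year 1: 2,975 × $30 = $89,250. Book value $875,460.
Year 2: 5,033 × $30 = $150,990. Book value $724,470.
Year 3: 1,856 × $30 = $55,680. Book value $668,790.
Year 4: 2,002 × $30 = $60,060. Book value $608,730.
Year 5: 5,918 × $30 = $177,540. Book value $431,190.
Year 6: 3,873 × $30 = $116,190. Book value $315,000.
Year 7: 5,343 × $30 = $160,290. Book value $154,710.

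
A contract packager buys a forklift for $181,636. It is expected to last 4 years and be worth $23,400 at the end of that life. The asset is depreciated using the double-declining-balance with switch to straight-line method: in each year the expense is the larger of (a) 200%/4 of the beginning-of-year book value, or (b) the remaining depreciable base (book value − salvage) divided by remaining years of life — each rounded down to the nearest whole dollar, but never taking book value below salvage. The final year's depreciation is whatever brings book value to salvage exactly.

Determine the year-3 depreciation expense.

$22,009

Depreciable base = $181,636 − $23,400 = $158,236.
Year 1: DB = ⌊$181,636 × 200%/4⌋ = $90,818; SL = ⌊$158,236/4⌋ = $39,559 → take DB $90,818. Book value $90,818.
Year 2: DB = ⌊$90,818 × 200%/4⌋ = $45,409; SL = ⌊$67,418/3⌋ = $22,472 → take DB $45,409. Book value $45,409.
Year 3: DB = ⌊$45,409 × 200%/4⌋ = $22,704; SL = ⌊$22,009/2⌋ = $11,004 → take DB $22,704, capped at $22,009. Book value $23,400.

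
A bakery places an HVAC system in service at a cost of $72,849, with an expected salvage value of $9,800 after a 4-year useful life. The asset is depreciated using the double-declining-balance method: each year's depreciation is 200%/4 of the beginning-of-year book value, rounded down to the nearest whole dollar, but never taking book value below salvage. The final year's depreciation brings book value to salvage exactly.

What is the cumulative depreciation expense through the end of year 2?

Depreciable base = $72,849 − $9,800 = $63,049.
Year 1: ⌊$72,849 × 200%/4⌋ = $36,424. Book value $36,425.
Year 2: ⌊$36,425 × 200%/4⌋ = $18,212. Book value $18,213.
Accumulated through year 2 = $72,849 − $18,213 = $54,636.

$54,636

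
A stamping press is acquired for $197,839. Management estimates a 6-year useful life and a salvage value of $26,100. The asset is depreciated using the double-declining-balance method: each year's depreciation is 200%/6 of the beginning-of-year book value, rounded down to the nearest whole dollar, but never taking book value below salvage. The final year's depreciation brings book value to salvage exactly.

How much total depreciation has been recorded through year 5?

Depreciable base = $197,839 − $26,100 = $171,739.
Year 1: ⌊$197,839 × 200%/6⌋ = $65,946. Book value $131,893.
Year 2: ⌊$131,893 × 200%/6⌋ = $43,964. Book value $87,929.
Year 3: ⌊$87,929 × 200%/6⌋ = $29,309. Book value $58,620.
Year 4: ⌊$58,620 × 200%/6⌋ = $19,540. Book value $39,080.
Year 5: ⌊$39,080 × 200%/6⌋ = $13,026, capped at $12,980. Book value $26,100.
Accumulated through year 5 = $197,839 − $26,100 = $171,739.

$171,739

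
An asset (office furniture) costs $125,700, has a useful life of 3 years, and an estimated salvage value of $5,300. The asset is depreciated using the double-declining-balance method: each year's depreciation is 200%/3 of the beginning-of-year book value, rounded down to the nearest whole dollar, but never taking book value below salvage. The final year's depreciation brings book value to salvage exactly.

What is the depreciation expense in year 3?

$8,667

Depreciable base = $125,700 − $5,300 = $120,400.
Year 1: ⌊$125,700 × 200%/3⌋ = $83,800. Book value $41,900.
Year 2: ⌊$41,900 × 200%/3⌋ = $27,933. Book value $13,967.
Year 3 (final): $13,967 − $5,300 = $8,667. Book value $5,300.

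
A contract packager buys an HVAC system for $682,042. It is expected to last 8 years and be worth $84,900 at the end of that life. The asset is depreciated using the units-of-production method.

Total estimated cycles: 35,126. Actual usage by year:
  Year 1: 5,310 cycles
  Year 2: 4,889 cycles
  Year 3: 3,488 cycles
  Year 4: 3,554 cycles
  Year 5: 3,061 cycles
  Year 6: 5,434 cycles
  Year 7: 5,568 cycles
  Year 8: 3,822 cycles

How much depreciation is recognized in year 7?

Depreciable base = $682,042 − $84,900 = $597,142.
Rate = $597,142 / 35,126 cycles = $17 per cycle.
Year 1: 5,310 × $17 = $90,270. Book value $591,772.
Year 2: 4,889 × $17 = $83,113. Book value $508,659.
Year 3: 3,488 × $17 = $59,296. Book value $449,363.
Year 4: 3,554 × $17 = $60,418. Book value $388,945.
Year 5: 3,061 × $17 = $52,037. Book value $336,908.
Year 6: 5,434 × $17 = $92,378. Book value $244,530.
Year 7: 5,568 × $17 = $94,656. Book value $149,874.

$94,656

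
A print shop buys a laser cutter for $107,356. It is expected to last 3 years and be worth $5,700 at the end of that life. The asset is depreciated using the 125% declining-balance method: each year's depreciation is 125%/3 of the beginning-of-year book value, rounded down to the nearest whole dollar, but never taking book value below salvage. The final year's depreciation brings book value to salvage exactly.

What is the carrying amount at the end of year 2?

$36,532

Depreciable base = $107,356 − $5,700 = $101,656.
Year 1: ⌊$107,356 × 125%/3⌋ = $44,731. Book value $62,625.
Year 2: ⌊$62,625 × 125%/3⌋ = $26,093. Book value $36,532.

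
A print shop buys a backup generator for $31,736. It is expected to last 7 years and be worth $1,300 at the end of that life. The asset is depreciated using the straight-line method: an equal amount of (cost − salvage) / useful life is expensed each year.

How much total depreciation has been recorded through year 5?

Depreciable base = $31,736 − $1,300 = $30,436.
Annual expense = $30,436 / 7 = $4,348.
End of year 1: book value $27,388.
End of year 2: book value $23,040.
End of year 3: book value $18,692.
End of year 4: book value $14,344.
End of year 5: book value $9,996.
Accumulated through year 5 = $31,736 − $9,996 = $21,740.

$21,740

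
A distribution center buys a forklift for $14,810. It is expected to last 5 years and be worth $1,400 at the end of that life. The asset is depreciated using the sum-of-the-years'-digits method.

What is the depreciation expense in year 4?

Depreciable base = $14,810 − $1,400 = $13,410.
Sum of the years' digits = 5+4+3+2+1 = 15.
Year 1: $13,410 × 5/15 = $4,470. Book value $10,340.
Year 2: $13,410 × 4/15 = $3,576. Book value $6,764.
Year 3: $13,410 × 3/15 = $2,682. Book value $4,082.
Year 4: $13,410 × 2/15 = $1,788. Book value $2,294.

$1,788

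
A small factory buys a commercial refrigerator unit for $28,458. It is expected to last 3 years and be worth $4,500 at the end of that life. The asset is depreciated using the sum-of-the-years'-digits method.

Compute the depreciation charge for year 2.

Depreciable base = $28,458 − $4,500 = $23,958.
Sum of the years' digits = 3+2+1 = 6.
Year 1: $23,958 × 3/6 = $11,979. Book value $16,479.
Year 2: $23,958 × 2/6 = $7,986. Book value $8,493.

$7,986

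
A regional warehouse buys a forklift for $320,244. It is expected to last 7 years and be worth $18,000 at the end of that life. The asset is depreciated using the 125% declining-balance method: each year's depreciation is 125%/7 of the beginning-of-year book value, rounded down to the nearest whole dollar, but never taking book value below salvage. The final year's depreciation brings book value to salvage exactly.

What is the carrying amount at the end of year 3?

Depreciable base = $320,244 − $18,000 = $302,244.
Year 1: ⌊$320,244 × 125%/7⌋ = $57,186. Book value $263,058.
Year 2: ⌊$263,058 × 125%/7⌋ = $46,974. Book value $216,084.
Year 3: ⌊$216,084 × 125%/7⌋ = $38,586. Book value $177,498.

$177,498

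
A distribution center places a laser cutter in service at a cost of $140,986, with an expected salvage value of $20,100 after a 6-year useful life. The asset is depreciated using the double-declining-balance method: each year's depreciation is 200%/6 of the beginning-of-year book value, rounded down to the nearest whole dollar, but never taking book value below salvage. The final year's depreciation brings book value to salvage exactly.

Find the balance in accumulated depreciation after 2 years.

Depreciable base = $140,986 − $20,100 = $120,886.
Year 1: ⌊$140,986 × 200%/6⌋ = $46,995. Book value $93,991.
Year 2: ⌊$93,991 × 200%/6⌋ = $31,330. Book value $62,661.
Accumulated through year 2 = $140,986 − $62,661 = $78,325.

$78,325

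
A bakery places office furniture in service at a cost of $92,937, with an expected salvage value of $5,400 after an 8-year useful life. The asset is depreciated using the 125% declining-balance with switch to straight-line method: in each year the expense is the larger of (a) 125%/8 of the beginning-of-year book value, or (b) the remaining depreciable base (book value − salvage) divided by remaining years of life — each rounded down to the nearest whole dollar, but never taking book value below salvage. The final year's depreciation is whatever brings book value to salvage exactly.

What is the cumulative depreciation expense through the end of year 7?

$77,451

Depreciable base = $92,937 − $5,400 = $87,537.
Year 1: DB = ⌊$92,937 × 125%/8⌋ = $14,521; SL = ⌊$87,537/8⌋ = $10,942 → take DB $14,521. Book value $78,416.
Year 2: DB = ⌊$78,416 × 125%/8⌋ = $12,252; SL = ⌊$73,016/7⌋ = $10,430 → take DB $12,252. Book value $66,164.
Year 3: DB = ⌊$66,164 × 125%/8⌋ = $10,338; SL = ⌊$60,764/6⌋ = $10,127 → take DB $10,338. Book value $55,826.
Year 4: DB = ⌊$55,826 × 125%/8⌋ = $8,722; SL = ⌊$50,426/5⌋ = $10,085 → take SL $10,085. Book value $45,741.
Year 5: DB = ⌊$45,741 × 125%/8⌋ = $7,147; SL = ⌊$40,341/4⌋ = $10,085 → take SL $10,085. Book value $35,656.
Year 6: DB = ⌊$35,656 × 125%/8⌋ = $5,571; SL = ⌊$30,256/3⌋ = $10,085 → take SL $10,085. Book value $25,571.
Year 7: DB = ⌊$25,571 × 125%/8⌋ = $3,995; SL = ⌊$20,171/2⌋ = $10,085 → take SL $10,085. Book value $15,486.
Accumulated through year 7 = $92,937 − $15,486 = $77,451.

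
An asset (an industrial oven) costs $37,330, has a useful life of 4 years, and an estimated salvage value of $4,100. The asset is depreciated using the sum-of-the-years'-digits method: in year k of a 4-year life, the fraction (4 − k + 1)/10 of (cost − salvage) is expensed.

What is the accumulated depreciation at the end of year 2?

Depreciable base = $37,330 − $4,100 = $33,230.
Sum of the years' digits = 4+3+2+1 = 10.
Year 1: $33,230 × 4/10 = $13,292. Book value $24,038.
Year 2: $33,230 × 3/10 = $9,969. Book value $14,069.
Accumulated through year 2 = $37,330 − $14,069 = $23,261.

$23,261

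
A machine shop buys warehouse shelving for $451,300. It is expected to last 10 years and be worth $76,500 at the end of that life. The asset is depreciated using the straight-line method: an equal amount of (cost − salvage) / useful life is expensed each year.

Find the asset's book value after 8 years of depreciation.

$151,460

Depreciable base = $451,300 − $76,500 = $374,800.
Annual expense = $374,800 / 10 = $37,480.
End of year 1: book value $413,820.
End of year 2: book value $376,340.
End of year 3: book value $338,860.
End of year 4: book value $301,380.
End of year 5: book value $263,900.
End of year 6: book value $226,420.
End of year 7: book value $188,940.
End of year 8: book value $151,460.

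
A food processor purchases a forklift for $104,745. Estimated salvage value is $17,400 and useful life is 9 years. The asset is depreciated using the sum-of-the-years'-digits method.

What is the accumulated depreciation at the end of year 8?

$85,404

Depreciable base = $104,745 − $17,400 = $87,345.
Sum of the years' digits = 9+8+7+6+5+4+3+2+1 = 45.
Year 1: $87,345 × 9/45 = $17,469. Book value $87,276.
Year 2: $87,345 × 8/45 = $15,528. Book value $71,748.
Year 3: $87,345 × 7/45 = $13,587. Book value $58,161.
Year 4: $87,345 × 6/45 = $11,646. Book value $46,515.
Year 5: $87,345 × 5/45 = $9,705. Book value $36,810.
Year 6: $87,345 × 4/45 = $7,764. Book value $29,046.
Year 7: $87,345 × 3/45 = $5,823. Book value $23,223.
Year 8: $87,345 × 2/45 = $3,882. Book value $19,341.
Accumulated through year 8 = $104,745 − $19,341 = $85,404.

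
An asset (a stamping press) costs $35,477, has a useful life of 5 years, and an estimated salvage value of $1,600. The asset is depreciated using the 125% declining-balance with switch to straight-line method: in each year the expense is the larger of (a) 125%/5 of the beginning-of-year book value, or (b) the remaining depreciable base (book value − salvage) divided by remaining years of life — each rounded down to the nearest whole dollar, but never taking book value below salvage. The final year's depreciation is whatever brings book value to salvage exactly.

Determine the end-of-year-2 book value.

Depreciable base = $35,477 − $1,600 = $33,877.
Year 1: DB = ⌊$35,477 × 125%/5⌋ = $8,869; SL = ⌊$33,877/5⌋ = $6,775 → take DB $8,869. Book value $26,608.
Year 2: DB = ⌊$26,608 × 125%/5⌋ = $6,652; SL = ⌊$25,008/4⌋ = $6,252 → take DB $6,652. Book value $19,956.

$19,956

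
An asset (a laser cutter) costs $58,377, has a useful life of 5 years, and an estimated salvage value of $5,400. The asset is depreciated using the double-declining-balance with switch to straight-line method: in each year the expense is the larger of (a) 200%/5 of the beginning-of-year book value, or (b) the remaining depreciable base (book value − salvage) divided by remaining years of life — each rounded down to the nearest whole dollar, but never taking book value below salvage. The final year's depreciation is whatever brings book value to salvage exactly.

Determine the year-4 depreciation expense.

$5,044

Depreciable base = $58,377 − $5,400 = $52,977.
Year 1: DB = ⌊$58,377 × 200%/5⌋ = $23,350; SL = ⌊$52,977/5⌋ = $10,595 → take DB $23,350. Book value $35,027.
Year 2: DB = ⌊$35,027 × 200%/5⌋ = $14,010; SL = ⌊$29,627/4⌋ = $7,406 → take DB $14,010. Book value $21,017.
Year 3: DB = ⌊$21,017 × 200%/5⌋ = $8,406; SL = ⌊$15,617/3⌋ = $5,205 → take DB $8,406. Book value $12,611.
Year 4: DB = ⌊$12,611 × 200%/5⌋ = $5,044; SL = ⌊$7,211/2⌋ = $3,605 → take DB $5,044. Book value $7,567.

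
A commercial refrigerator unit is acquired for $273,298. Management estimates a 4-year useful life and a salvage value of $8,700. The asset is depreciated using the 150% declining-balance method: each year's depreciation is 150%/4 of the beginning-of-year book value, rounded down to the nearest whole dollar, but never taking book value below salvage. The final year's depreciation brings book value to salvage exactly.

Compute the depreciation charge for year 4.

Depreciable base = $273,298 − $8,700 = $264,598.
Year 1: ⌊$273,298 × 150%/4⌋ = $102,486. Book value $170,812.
Year 2: ⌊$170,812 × 150%/4⌋ = $64,054. Book value $106,758.
Year 3: ⌊$106,758 × 150%/4⌋ = $40,034. Book value $66,724.
Year 4 (final): $66,724 − $8,700 = $58,024. Book value $8,700.

$58,024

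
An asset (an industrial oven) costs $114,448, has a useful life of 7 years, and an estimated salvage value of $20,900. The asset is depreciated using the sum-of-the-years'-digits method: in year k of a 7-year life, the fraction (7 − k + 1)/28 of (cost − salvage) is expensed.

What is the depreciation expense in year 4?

Depreciable base = $114,448 − $20,900 = $93,548.
Sum of the years' digits = 7+6+5+4+3+2+1 = 28.
Year 1: $93,548 × 7/28 = $23,387. Book value $91,061.
Year 2: $93,548 × 6/28 = $20,046. Book value $71,015.
Year 3: $93,548 × 5/28 = $16,705. Book value $54,310.
Year 4: $93,548 × 4/28 = $13,364. Book value $40,946.

$13,364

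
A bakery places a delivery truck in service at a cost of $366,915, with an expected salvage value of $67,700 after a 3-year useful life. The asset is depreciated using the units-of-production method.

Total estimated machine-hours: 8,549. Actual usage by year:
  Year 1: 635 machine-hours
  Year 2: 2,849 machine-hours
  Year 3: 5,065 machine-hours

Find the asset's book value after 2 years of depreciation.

Depreciable base = $366,915 − $67,700 = $299,215.
Rate = $299,215 / 8,549 machine-hours = $35 per machine-hour.
Year 1: 635 × $35 = $22,225. Book value $344,690.
Year 2: 2,849 × $35 = $99,715. Book value $244,975.

$244,975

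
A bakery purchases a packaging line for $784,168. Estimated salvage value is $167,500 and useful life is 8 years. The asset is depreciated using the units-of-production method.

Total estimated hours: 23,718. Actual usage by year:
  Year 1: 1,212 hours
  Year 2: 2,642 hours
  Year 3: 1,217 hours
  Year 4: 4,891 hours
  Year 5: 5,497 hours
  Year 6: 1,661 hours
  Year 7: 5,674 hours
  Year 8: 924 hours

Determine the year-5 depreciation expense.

Depreciable base = $784,168 − $167,500 = $616,668.
Rate = $616,668 / 23,718 hours = $26 per hour.
Year 1: 1,212 × $26 = $31,512. Book value $752,656.
Year 2: 2,642 × $26 = $68,692. Book value $683,964.
Year 3: 1,217 × $26 = $31,642. Book value $652,322.
Year 4: 4,891 × $26 = $127,166. Book value $525,156.
Year 5: 5,497 × $26 = $142,922. Book value $382,234.

$142,922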